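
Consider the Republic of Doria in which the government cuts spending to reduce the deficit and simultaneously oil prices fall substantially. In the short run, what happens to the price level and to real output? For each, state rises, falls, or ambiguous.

Price level: falls; output: ambiguous

The first event is a negative demand shock: AD shifts left, which by itself pushes P down and Y down.
The second is a favourable supply shock: SRAS shifts right, which by itself pushes P down and Y up.
Both shocks push P down, so P falls. The two shocks push Y in opposite directions, so the effect on Y is ambiguous.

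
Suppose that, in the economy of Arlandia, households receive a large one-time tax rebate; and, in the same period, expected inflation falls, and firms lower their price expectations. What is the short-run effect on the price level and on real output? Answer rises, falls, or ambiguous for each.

The first event is a positive demand shock: AD shifts right, which by itself pushes P up and Y up.
The second is a favourable supply shock: SRAS shifts right, which by itself pushes P down and Y up.
The two shocks push P in opposite directions, so the effect on P is ambiguous. Both shocks push Y up, so Y rises.

Price level: ambiguous; output: rises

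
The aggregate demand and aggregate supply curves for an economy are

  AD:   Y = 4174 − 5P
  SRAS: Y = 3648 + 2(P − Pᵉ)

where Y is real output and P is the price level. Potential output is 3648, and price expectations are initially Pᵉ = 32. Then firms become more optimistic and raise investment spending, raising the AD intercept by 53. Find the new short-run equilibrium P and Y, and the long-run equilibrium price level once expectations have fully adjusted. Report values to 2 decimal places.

AD shifts right: new AD is Y = 4227 − 5P. With Pᵉ = 32, SRAS is Y = 3584 + 2P.
Short run: 4227 − 5P = 3584 + 2P gives 643 = 7P, so P = 91.86 and Y = 4227 − 5P = 3767.71.
Y = 3767.71 is above potential 3648; expectations adjust and SRAS shifts left until Y = 3648.
Long run: on the new AD curve, 3648 = 4227 − 5P gives P = 115.80.

Short run: P = 91.86, Y = 3767.71. Long run: P = 115.80.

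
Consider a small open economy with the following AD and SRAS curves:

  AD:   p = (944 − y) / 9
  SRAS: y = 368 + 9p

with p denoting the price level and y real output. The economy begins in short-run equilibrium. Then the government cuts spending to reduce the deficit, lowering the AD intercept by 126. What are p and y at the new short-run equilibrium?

p = 25, y = 593

This is a negative demand shock: AD shifts left.
New AD: y = 818 − 9p.
Set AD = SRAS: 818 − 9p = 368 + 9p, so 450 = 18p and p = 25.
y = 818 − 9·25 = 593.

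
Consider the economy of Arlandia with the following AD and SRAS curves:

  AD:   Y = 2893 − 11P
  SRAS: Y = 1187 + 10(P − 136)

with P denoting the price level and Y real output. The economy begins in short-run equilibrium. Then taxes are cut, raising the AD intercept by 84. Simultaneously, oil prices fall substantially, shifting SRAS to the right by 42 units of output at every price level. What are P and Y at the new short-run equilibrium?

After both shocks: AD is Y = 2977 − 11P and SRAS is Y = 10P − 131.
Setting them equal: 3108 = 21P, so P = 148.
Y = 2977 − 11·148 = 1349.

P = 148, Y = 1349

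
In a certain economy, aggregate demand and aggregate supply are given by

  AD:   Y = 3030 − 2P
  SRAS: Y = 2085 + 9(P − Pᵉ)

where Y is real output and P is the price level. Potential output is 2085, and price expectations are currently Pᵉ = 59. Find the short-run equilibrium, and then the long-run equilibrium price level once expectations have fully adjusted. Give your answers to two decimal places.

Short run: with Pᵉ = 59, SRAS is Y = 1554 + 9P. Setting AD = SRAS gives 1476 = 11P, so P = 134.18 and Y = 3030 − 2P = 2761.64.
Output 2761.64 is above potential 2085, so over time expected prices rise and SRAS shifts left until Y returns to 2085.
Long run: Y = 2085 on the AD curve gives 2085 = 3030 − 2P, so P = 472.50.

Short run: P = 134.18, Y = 2761.64. Long run: P = 472.50.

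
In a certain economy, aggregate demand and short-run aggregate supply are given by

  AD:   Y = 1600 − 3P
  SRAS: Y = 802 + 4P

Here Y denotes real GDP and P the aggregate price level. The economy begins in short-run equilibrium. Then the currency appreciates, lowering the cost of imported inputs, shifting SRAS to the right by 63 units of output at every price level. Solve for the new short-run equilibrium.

This is a positive supply shock: SRAS shifts right.
New SRAS: Y = 865 + 4P.
Set AD = SRAS: 1600 − 3P = 865 + 4P, so 735 = 7P and P = 105.
Y = 1600 − 3·105 = 1285.

P = 105, Y = 1285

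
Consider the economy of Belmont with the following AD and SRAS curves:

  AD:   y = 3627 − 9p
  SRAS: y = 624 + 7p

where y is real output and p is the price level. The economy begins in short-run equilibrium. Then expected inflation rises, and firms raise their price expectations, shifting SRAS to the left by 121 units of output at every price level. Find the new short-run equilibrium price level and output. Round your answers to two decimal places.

This is a negative supply shock: SRAS shifts left.
New SRAS: y = 503 + 7p.
Set AD = SRAS: 3627 − 9p = 503 + 7p, so 3124 = 16p and p = 195.25.
Substituting into AD, y = 1869.75.

p = 195.25, y = 1869.75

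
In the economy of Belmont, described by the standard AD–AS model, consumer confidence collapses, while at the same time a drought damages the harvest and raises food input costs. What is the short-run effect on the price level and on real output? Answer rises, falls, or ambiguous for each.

Price level: ambiguous; output: falls

The first event is a negative demand shock: AD shifts left, which by itself pushes P down and Y down.
The second is an adverse supply shock: SRAS shifts left, which by itself pushes P up and Y down.
The two shocks push P in opposite directions, so the effect on P is ambiguous. Both shocks push Y down, so Y falls.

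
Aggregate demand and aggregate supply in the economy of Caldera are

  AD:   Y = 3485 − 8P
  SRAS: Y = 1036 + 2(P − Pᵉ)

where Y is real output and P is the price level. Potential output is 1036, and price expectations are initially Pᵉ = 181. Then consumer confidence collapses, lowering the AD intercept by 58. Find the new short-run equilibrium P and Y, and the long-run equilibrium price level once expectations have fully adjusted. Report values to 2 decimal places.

AD shifts left: new AD is Y = 3427 − 8P. With Pᵉ = 181, SRAS is Y = 674 + 2P.
Short run: 3427 − 8P = 674 + 2P gives 2753 = 10P, so P = 275.30 and Y = 3427 − 8P = 1224.60.
Y = 1224.60 is above potential 1036; expectations adjust and SRAS shifts left until Y = 1036.
Long run: on the new AD curve, 1036 = 3427 − 8P gives P = 298.88.

Short run: P = 275.30, Y = 1224.60. Long run: P = 298.88.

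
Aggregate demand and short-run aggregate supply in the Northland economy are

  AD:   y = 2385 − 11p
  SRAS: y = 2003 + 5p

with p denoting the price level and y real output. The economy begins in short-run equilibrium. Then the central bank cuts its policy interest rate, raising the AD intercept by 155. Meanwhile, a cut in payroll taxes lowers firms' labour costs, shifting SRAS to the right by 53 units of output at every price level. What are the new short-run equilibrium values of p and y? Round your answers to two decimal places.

After both shocks: AD is y = 2540 − 11p and SRAS is y = 2056 + 5p.
Setting them equal: 484 = 16p, so p = 30.25.
Substituting into AD, y = 2207.25.

p = 30.25, y = 2207.25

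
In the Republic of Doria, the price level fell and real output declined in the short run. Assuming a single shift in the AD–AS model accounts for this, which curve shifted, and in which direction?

P fell and Y fell. An AD shift moves P and Y in the same direction; an SRAS shift moves them in opposite directions.
Here P and Y moved in the same direction, so the AD curve shifted.
Since Y fell, AD shifted left.

AD shifted left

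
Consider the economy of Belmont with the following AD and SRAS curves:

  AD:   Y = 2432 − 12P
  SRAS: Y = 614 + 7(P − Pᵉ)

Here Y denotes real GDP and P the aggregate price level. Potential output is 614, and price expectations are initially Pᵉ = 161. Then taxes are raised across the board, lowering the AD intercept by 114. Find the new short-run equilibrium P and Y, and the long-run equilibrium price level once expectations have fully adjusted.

AD shifts left: new AD is Y = 2318 − 12P. With Pᵉ = 161, SRAS is Y = 7P − 513.
Short run: 2318 − 12P = 7P − 513 gives 2831 = 19P, so P = 149 and Y = 2318 − 12·149 = 530.
Y = 530 is below potential 614; expectations adjust and SRAS shifts right until Y = 614.
Long run: on the new AD curve, 614 = 2318 − 12P gives P = 142.

Short run: P = 149, Y = 530. Long run: P = 142.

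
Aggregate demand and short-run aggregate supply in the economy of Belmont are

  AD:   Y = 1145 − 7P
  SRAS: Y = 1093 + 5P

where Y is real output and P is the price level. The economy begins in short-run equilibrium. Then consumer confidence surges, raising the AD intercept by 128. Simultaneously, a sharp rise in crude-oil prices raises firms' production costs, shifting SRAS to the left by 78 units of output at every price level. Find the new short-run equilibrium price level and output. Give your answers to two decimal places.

P = 21.50, Y = 1122.50

After both shocks: AD is Y = 1273 − 7P and SRAS is Y = 1015 + 5P.
Setting them equal: 258 = 12P, so P = 21.50.
Substituting into AD, Y = 1122.50.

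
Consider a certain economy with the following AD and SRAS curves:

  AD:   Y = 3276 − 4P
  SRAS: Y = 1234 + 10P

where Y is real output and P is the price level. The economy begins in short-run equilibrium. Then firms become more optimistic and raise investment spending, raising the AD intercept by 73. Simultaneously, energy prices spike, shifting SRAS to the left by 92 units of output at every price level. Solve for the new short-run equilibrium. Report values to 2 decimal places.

P = 157.64, Y = 2718.43

After both shocks: AD is Y = 3349 − 4P and SRAS is Y = 1142 + 10P.
Setting them equal: 2207 = 14P, so P = 157.64.
Substituting into AD, Y = 2718.43.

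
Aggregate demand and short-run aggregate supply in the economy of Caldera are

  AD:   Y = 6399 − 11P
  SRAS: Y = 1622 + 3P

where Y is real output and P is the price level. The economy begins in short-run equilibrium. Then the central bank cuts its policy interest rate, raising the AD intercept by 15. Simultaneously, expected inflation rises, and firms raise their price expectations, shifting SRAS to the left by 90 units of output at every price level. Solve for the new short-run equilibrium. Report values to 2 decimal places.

P = 348.71, Y = 2578.14

After both shocks: AD is Y = 6414 − 11P and SRAS is Y = 1532 + 3P.
Setting them equal: 4882 = 14P, so P = 348.71.
Substituting into AD, Y = 2578.14.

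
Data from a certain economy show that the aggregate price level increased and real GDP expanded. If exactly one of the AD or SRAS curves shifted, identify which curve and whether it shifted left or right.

AD shifted right

P rose and Y rose. An AD shift moves P and Y in the same direction; an SRAS shift moves them in opposite directions.
Here P and Y moved in the same direction, so the AD curve shifted.
Since Y rose, AD shifted right.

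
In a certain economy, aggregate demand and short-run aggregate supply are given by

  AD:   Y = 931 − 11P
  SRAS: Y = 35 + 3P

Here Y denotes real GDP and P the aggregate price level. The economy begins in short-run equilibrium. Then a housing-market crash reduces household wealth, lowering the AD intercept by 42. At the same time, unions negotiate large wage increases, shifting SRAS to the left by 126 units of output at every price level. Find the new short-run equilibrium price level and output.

P = 70, Y = 119

After both shocks: AD is Y = 889 − 11P and SRAS is Y = 3P − 91.
Setting them equal: 980 = 14P, so P = 70.
Y = 889 − 11·70 = 119.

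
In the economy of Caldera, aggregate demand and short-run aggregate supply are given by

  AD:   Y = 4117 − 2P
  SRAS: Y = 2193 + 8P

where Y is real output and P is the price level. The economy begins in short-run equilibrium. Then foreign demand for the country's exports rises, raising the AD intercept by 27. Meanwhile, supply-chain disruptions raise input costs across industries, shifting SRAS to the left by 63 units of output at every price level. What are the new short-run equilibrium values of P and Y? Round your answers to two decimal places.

P = 201.40, Y = 3741.20

After both shocks: AD is Y = 4144 − 2P and SRAS is Y = 2130 + 8P.
Setting them equal: 2014 = 10P, so P = 201.40.
Substituting into AD, Y = 3741.20.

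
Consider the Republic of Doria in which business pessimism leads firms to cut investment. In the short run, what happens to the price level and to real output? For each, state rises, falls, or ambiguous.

This is a negative demand shock: AD shifts left.
Moving along the upward-sloping SRAS curve, P falls and Y falls.

Price level: falls; output: falls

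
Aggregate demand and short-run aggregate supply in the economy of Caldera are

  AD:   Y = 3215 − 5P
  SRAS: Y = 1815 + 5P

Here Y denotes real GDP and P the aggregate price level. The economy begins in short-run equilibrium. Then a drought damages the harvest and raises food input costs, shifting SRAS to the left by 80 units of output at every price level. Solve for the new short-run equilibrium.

This is a negative supply shock: SRAS shifts left.
New SRAS: Y = 1735 + 5P.
Set AD = SRAS: 3215 − 5P = 1735 + 5P, so 1480 = 10P and P = 148.
Y = 3215 − 5·148 = 2475.

P = 148, Y = 2475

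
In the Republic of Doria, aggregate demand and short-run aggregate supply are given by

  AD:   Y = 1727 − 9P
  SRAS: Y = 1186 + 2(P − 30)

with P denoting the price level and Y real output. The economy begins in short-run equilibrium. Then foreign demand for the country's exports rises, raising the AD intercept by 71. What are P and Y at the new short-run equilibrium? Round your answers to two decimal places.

P = 61.09, Y = 1248.18

This is a positive demand shock: AD shifts right.
New AD: Y = 1798 − 9P.
SRAS can be written Y = 1126 + 2P.
Set AD = SRAS: 1798 − 9P = 1126 + 2P, so 672 = 11P and P = 61.09.
Substituting into AD, Y = 1248.18.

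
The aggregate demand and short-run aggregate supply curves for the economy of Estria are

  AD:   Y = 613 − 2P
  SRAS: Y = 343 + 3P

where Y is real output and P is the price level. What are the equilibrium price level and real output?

Set AD = SRAS: 613 − 2P = 343 + 3P, so 270 = 5P and P = 54.
Then Y = 613 − 2·54 = 505.

P = 54, Y = 505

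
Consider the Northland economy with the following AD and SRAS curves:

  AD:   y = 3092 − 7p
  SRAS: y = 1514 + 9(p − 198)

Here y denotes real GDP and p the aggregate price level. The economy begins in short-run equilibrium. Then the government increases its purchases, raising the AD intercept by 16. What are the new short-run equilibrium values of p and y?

This is a positive demand shock: AD shifts right.
New AD: y = 3108 − 7p.
SRAS can be written y = 9p − 268.
Set AD = SRAS: 3108 − 7p = 9p − 268, so 3376 = 16p and p = 211.
y = 3108 − 7·211 = 1631.

p = 211, y = 1631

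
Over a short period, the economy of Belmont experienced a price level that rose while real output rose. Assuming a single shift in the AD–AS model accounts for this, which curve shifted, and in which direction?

AD shifted right

P rose and Y rose. An AD shift moves P and Y in the same direction; an SRAS shift moves them in opposite directions.
Here P and Y moved in the same direction, so the AD curve shifted.
Since Y rose, AD shifted right.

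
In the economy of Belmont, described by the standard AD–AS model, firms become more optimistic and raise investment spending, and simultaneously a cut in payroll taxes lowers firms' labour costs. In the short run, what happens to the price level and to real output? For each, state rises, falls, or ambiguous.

Price level: ambiguous; output: rises

The first event is a positive demand shock: AD shifts right, which by itself pushes P up and Y up.
The second is a favourable supply shock: SRAS shifts right, which by itself pushes P down and Y up.
The two shocks push P in opposite directions, so the effect on P is ambiguous. Both shocks push Y up, so Y rises.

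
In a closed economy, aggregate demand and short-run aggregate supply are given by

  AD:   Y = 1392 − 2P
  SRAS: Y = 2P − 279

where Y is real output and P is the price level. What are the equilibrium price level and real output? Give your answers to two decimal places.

Set AD = SRAS: 1392 − 2P = 2P − 279, so 1671 = 4P and P = 417.75.
Substituting into AD, Y = 1392 − 2P = 556.50.

P = 417.75, Y = 556.50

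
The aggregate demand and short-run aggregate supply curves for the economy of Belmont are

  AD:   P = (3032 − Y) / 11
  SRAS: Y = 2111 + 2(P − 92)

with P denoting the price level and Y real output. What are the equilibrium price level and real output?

Write SRAS as Y = 2111 + 2P − 184 = 1927 + 2P.
Rearrange AD to Y = 3032 − 11P.
Set AD = SRAS: 3032 − 11P = 1927 + 2P, so 1105 = 13P and P = 85.
Then Y = 3032 − 11·85 = 2097.

P = 85, Y = 2097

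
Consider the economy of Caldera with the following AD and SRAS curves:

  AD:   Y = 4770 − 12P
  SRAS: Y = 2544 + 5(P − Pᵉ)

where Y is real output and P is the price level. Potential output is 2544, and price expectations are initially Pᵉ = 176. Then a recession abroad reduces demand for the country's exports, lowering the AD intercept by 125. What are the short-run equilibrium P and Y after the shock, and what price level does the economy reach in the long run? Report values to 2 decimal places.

AD shifts left: new AD is Y = 4645 − 12P. With Pᵉ = 176, SRAS is Y = 1664 + 5P.
Short run: 4645 − 12P = 1664 + 5P gives 2981 = 17P, so P = 175.35 and Y = 4645 − 12P = 2540.76.
Y = 2540.76 is below potential 2544; expectations adjust and SRAS shifts right until Y = 2544.
Long run: on the new AD curve, 2544 = 4645 − 12P gives P = 175.08.

Short run: P = 175.35, Y = 2540.76. Long run: P = 175.08.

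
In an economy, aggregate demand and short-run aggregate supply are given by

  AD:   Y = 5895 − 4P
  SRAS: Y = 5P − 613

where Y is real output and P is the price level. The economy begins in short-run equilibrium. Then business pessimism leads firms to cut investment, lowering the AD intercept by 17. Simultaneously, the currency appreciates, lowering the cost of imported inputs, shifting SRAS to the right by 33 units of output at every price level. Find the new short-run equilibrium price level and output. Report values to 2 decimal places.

P = 717.56, Y = 3007.78

After both shocks: AD is Y = 5878 − 4P and SRAS is Y = 5P − 580.
Setting them equal: 6458 = 9P, so P = 717.56.
Substituting into AD, Y = 3007.78.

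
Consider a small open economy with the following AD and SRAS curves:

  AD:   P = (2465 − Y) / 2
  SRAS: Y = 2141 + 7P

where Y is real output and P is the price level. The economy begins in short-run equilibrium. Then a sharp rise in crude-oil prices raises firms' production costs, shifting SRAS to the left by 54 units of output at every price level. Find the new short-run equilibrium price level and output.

P = 42, Y = 2381

This is a negative supply shock: SRAS shifts left.
New SRAS: Y = 2087 + 7P.
Set AD = SRAS: 2465 − 2P = 2087 + 7P, so 378 = 9P and P = 42.
Y = 2465 − 2·42 = 2381.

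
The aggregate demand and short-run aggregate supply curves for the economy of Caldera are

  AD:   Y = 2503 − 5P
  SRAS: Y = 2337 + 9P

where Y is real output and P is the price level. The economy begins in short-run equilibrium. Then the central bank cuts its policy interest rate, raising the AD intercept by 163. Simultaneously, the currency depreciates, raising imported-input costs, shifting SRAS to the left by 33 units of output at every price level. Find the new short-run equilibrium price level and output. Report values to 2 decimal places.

P = 25.86, Y = 2536.71

After both shocks: AD is Y = 2666 − 5P and SRAS is Y = 2304 + 9P.
Setting them equal: 362 = 14P, so P = 25.86.
Substituting into AD, Y = 2536.71.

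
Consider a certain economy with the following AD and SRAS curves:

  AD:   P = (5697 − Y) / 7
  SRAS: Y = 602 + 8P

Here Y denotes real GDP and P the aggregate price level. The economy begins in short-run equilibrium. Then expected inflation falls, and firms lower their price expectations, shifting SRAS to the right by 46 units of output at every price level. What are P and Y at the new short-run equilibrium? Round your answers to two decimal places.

P = 336.60, Y = 3340.80

This is a positive supply shock: SRAS shifts right.
New SRAS: Y = 648 + 8P.
Set AD = SRAS: 5697 − 7P = 648 + 8P, so 5049 = 15P and P = 336.60.
Substituting into AD, Y = 3340.80.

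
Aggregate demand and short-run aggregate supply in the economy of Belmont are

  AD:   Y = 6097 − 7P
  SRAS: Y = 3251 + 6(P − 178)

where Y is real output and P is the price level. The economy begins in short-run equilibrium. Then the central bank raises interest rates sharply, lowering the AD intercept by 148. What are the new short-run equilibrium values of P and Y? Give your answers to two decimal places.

P = 289.69, Y = 3921.15

This is a negative demand shock: AD shifts left.
New AD: Y = 5949 − 7P.
SRAS can be written Y = 2183 + 6P.
Set AD = SRAS: 5949 − 7P = 2183 + 6P, so 3766 = 13P and P = 289.69.
Substituting into AD, Y = 3921.15.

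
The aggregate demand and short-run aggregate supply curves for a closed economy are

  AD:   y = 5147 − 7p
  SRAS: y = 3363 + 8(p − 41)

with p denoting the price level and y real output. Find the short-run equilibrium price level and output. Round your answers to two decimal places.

p = 140.80, y = 4161.40

Write SRAS as y = 3363 + 8p − 328 = 3035 + 8p.
Set AD = SRAS: 5147 − 7p = 3035 + 8p, so 2112 = 15p and p = 140.80.
Substituting into AD, y = 5147 − 7p = 4161.40.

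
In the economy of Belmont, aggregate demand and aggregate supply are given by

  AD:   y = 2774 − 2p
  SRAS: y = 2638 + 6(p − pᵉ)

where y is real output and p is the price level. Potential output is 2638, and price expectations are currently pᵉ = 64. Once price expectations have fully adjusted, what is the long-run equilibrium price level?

Short run: with pᵉ = 64, SRAS is y = 2254 + 6p. Setting AD = SRAS gives 520 = 8p, so p = 65 and y = 2774 − 2·65 = 2644.
Output 2644 is above potential 2638, so over time expected prices rise and SRAS shifts left until y returns to 2638.
Long run: y = 2638 on the AD curve gives 2638 = 2774 − 2p, so p = 68.

Long-run p = 68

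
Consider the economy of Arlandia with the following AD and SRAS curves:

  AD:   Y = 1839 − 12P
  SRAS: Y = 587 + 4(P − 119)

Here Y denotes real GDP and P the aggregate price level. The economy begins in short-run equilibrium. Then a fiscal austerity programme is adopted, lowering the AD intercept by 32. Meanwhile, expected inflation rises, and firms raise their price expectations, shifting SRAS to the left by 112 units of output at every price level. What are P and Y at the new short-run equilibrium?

P = 113, Y = 451

After both shocks: AD is Y = 1807 − 12P and SRAS is Y = 4P − 1.
Setting them equal: 1808 = 16P, so P = 113.
Y = 1807 − 12·113 = 451.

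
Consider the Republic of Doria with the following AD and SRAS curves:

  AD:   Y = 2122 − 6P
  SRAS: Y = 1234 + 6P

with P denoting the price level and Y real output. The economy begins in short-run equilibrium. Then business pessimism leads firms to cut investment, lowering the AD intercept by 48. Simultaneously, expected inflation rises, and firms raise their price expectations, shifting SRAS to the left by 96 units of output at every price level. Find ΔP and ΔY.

ΔP = +4, ΔY = -72

After both shocks: AD is Y = 2074 − 6P and SRAS is Y = 1138 + 6P.
Setting them equal: 936 = 12P, so P = 78.
Y = 2074 − 6·78 = 1606.
Initially P = 74, Y = 1678, so ΔP = +4 and ΔY = -72.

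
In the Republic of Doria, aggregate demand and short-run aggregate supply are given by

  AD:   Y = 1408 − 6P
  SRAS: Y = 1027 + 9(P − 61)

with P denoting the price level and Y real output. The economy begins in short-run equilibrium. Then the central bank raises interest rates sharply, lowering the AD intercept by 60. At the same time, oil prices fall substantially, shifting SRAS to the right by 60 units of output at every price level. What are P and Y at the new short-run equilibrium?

P = 54, Y = 1024

After both shocks: AD is Y = 1348 − 6P and SRAS is Y = 538 + 9P.
Setting them equal: 810 = 15P, so P = 54.
Y = 1348 − 6·54 = 1024.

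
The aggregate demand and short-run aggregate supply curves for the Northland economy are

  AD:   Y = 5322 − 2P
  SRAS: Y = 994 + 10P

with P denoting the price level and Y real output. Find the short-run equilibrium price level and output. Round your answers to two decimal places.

Set AD = SRAS: 5322 − 2P = 994 + 10P, so 4328 = 12P and P = 360.67.
Substituting into AD, Y = 5322 − 2P = 4600.67.

P = 360.67, Y = 4600.67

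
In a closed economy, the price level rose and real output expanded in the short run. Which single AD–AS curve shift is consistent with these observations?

AD shifted right

P rose and Y rose. An AD shift moves P and Y in the same direction; an SRAS shift moves them in opposite directions.
Here P and Y moved in the same direction, so the AD curve shifted.
Since Y rose, AD shifted right.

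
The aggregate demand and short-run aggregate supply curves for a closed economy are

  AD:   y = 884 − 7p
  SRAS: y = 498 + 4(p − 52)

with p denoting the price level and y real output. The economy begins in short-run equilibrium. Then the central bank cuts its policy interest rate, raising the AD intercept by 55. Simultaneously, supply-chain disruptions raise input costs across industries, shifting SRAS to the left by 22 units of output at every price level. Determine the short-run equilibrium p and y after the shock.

p = 61, y = 512

After both shocks: AD is y = 939 − 7p and SRAS is y = 268 + 4p.
Setting them equal: 671 = 11p, so p = 61.
y = 939 − 7·61 = 512.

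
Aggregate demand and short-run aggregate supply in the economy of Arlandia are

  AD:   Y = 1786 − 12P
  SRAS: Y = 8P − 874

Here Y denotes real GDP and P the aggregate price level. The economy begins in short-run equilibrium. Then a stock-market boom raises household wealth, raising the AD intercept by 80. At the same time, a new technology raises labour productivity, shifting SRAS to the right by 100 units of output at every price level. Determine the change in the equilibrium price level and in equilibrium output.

ΔP = -1, ΔY = +92

After both shocks: AD is Y = 1866 − 12P and SRAS is Y = 8P − 774.
Setting them equal: 2640 = 20P, so P = 132.
Y = 1866 − 12·132 = 282.
Initially P = 133, Y = 190, so ΔP = -1 and ΔY = +92.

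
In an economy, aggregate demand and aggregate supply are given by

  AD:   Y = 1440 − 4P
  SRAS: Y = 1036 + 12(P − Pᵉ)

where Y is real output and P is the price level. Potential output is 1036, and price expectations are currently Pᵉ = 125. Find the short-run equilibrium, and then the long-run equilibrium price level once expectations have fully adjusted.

Short run: P = 119, Y = 964. Long run: P = 101.

Short run: with Pᵉ = 125, SRAS is Y = 12P − 464. Setting AD = SRAS gives 1904 = 16P, so P = 119 and Y = 1440 − 4·119 = 964.
Output 964 is below potential 1036, so over time expected prices fall and SRAS shifts right until Y returns to 1036.
Long run: Y = 1036 on the AD curve gives 1036 = 1440 − 4P, so P = 101.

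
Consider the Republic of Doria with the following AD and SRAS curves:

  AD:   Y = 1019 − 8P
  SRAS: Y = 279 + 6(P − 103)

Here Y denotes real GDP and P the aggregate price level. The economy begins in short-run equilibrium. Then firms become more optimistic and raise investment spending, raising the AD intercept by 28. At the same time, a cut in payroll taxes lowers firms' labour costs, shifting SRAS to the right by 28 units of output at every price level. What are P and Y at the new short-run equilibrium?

P = 97, Y = 271

After both shocks: AD is Y = 1047 − 8P and SRAS is Y = 6P − 311.
Setting them equal: 1358 = 14P, so P = 97.
Y = 1047 − 8·97 = 271.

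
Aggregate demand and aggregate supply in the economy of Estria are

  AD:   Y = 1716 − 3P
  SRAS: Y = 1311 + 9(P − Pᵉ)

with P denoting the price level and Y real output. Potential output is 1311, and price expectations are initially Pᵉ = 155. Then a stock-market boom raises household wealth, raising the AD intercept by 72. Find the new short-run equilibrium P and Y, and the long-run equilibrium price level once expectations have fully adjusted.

AD shifts right: new AD is Y = 1788 − 3P. With Pᵉ = 155, SRAS is Y = 9P − 84.
Short run: 1788 − 3P = 9P − 84 gives 1872 = 12P, so P = 156 and Y = 1788 − 3·156 = 1320.
Y = 1320 is above potential 1311; expectations adjust and SRAS shifts left until Y = 1311.
Long run: on the new AD curve, 1311 = 1788 − 3P gives P = 159.

Short run: P = 156, Y = 1320. Long run: P = 159.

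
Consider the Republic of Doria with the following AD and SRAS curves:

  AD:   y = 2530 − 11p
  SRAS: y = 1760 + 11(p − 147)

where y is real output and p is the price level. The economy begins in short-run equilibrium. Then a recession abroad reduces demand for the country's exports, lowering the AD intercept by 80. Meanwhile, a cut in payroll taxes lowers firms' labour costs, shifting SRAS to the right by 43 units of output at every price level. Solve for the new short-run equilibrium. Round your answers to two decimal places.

After both shocks: AD is y = 2450 − 11p and SRAS is y = 186 + 11p.
Setting them equal: 2264 = 22p, so p = 102.91.
Substituting into AD, y = 1318.00.

p = 102.91, y = 1318.00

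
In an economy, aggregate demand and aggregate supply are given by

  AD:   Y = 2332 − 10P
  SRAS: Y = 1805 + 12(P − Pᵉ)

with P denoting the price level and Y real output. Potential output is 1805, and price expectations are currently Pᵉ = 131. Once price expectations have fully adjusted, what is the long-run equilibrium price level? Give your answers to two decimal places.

Short run: with Pᵉ = 131, SRAS is Y = 233 + 12P. Setting AD = SRAS gives 2099 = 22P, so P = 95.41 and Y = 2332 − 10P = 1377.91.
Output 1377.91 is below potential 1805, so over time expected prices fall and SRAS shifts right until Y returns to 1805.
Long run: Y = 1805 on the AD curve gives 1805 = 2332 − 10P, so P = 52.70.

Long-run P = 52.70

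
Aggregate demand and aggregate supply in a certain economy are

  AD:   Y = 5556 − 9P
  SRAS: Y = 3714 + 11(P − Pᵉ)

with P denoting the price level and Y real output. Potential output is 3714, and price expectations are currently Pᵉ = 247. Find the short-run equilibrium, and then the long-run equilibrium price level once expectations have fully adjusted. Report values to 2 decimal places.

Short run: P = 227.95, Y = 3504.45. Long run: P = 204.67.

Short run: with Pᵉ = 247, SRAS is Y = 997 + 11P. Setting AD = SRAS gives 4559 = 20P, so P = 227.95 and Y = 5556 − 9P = 3504.45.
Output 3504.45 is below potential 3714, so over time expected prices fall and SRAS shifts right until Y returns to 3714.
Long run: Y = 3714 on the AD curve gives 3714 = 5556 − 9P, so P = 204.67.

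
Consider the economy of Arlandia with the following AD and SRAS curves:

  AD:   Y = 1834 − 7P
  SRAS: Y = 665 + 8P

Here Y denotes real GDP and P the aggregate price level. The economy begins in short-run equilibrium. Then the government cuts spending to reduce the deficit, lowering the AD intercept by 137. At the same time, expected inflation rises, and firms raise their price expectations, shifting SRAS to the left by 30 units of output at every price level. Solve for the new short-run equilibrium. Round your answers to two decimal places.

P = 70.80, Y = 1201.40

After both shocks: AD is Y = 1697 − 7P and SRAS is Y = 635 + 8P.
Setting them equal: 1062 = 15P, so P = 70.80.
Substituting into AD, Y = 1201.40.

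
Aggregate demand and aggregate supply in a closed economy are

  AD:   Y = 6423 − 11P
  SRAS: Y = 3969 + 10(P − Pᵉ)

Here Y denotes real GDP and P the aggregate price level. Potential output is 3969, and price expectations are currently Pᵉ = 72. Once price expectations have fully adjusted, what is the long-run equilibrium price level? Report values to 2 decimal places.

Short run: with Pᵉ = 72, SRAS is Y = 3249 + 10P. Setting AD = SRAS gives 3174 = 21P, so P = 151.14 and Y = 6423 − 11P = 4760.43.
Output 4760.43 is above potential 3969, so over time expected prices rise and SRAS shifts left until Y returns to 3969.
Long run: Y = 3969 on the AD curve gives 3969 = 6423 − 11P, so P = 223.09.

Long-run P = 223.09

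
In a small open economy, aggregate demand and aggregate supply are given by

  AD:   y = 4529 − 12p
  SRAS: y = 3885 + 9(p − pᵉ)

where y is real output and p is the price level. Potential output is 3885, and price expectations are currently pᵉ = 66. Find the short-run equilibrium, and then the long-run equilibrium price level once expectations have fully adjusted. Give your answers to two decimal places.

Short run: p = 58.95, y = 3821.57. Long run: p = 53.67.

Short run: with pᵉ = 66, SRAS is y = 3291 + 9p. Setting AD = SRAS gives 1238 = 21p, so p = 58.95 and y = 4529 − 12p = 3821.57.
Output 3821.57 is below potential 3885, so over time expected prices fall and SRAS shifts right until y returns to 3885.
Long run: y = 3885 on the AD curve gives 3885 = 4529 − 12p, so p = 53.67.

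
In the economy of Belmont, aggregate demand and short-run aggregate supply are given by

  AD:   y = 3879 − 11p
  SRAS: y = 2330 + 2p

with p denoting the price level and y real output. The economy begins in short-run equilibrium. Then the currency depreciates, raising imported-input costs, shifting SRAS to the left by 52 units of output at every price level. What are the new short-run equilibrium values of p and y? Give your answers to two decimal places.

This is a negative supply shock: SRAS shifts left.
New SRAS: y = 2278 + 2p.
Set AD = SRAS: 3879 − 11p = 2278 + 2p, so 1601 = 13p and p = 123.15.
Substituting into AD, y = 2524.31.

p = 123.15, y = 2524.31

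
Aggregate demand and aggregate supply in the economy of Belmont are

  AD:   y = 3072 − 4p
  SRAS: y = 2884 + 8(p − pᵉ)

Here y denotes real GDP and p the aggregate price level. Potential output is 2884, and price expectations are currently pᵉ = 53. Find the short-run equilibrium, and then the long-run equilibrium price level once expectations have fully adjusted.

Short run: p = 51, y = 2868. Long run: p = 47.

Short run: with pᵉ = 53, SRAS is y = 2460 + 8p. Setting AD = SRAS gives 612 = 12p, so p = 51 and y = 3072 − 4·51 = 2868.
Output 2868 is below potential 2884, so over time expected prices fall and SRAS shifts right until y returns to 2884.
Long run: y = 2884 on the AD curve gives 2884 = 3072 − 4p, so p = 47.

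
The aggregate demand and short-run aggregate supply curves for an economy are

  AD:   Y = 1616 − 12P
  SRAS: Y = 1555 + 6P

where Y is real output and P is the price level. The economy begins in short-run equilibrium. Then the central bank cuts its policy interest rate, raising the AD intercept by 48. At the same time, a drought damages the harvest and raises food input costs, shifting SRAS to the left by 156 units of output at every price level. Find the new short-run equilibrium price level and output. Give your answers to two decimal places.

P = 14.72, Y = 1487.33

After both shocks: AD is Y = 1664 − 12P and SRAS is Y = 1399 + 6P.
Setting them equal: 265 = 18P, so P = 14.72.
Substituting into AD, Y = 1487.33.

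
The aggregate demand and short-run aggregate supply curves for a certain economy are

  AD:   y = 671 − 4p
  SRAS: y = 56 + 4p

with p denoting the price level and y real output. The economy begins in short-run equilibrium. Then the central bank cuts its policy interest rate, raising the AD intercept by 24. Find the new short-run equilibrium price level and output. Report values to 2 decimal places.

p = 79.88, y = 375.50

This is a positive demand shock: AD shifts right.
New AD: y = 695 − 4p.
Set AD = SRAS: 695 − 4p = 56 + 4p, so 639 = 8p and p = 79.88.
Substituting into AD, y = 375.50.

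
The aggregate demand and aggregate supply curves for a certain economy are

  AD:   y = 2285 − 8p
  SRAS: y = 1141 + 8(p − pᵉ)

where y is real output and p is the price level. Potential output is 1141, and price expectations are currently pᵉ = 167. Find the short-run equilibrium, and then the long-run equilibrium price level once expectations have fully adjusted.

Short run: p = 155, y = 1045. Long run: p = 143.

Short run: with pᵉ = 167, SRAS is y = 8p − 195. Setting AD = SRAS gives 2480 = 16p, so p = 155 and y = 2285 − 8·155 = 1045.
Output 1045 is below potential 1141, so over time expected prices fall and SRAS shifts right until y returns to 1141.
Long run: y = 1141 on the AD curve gives 1141 = 2285 − 8p, so p = 143.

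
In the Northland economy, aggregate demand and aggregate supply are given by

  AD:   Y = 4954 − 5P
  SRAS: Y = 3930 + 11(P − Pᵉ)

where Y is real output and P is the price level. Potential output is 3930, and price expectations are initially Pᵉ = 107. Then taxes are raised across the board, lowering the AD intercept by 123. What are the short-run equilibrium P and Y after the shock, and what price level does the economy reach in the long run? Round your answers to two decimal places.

AD shifts left: new AD is Y = 4831 − 5P. With Pᵉ = 107, SRAS is Y = 2753 + 11P.
Short run: 4831 − 5P = 2753 + 11P gives 2078 = 16P, so P = 129.88 and Y = 4831 − 5P = 4181.63.
Y = 4181.63 is above potential 3930; expectations adjust and SRAS shifts left until Y = 3930.
Long run: on the new AD curve, 3930 = 4831 − 5P gives P = 180.20.

Short run: P = 129.88, Y = 4181.63. Long run: P = 180.20.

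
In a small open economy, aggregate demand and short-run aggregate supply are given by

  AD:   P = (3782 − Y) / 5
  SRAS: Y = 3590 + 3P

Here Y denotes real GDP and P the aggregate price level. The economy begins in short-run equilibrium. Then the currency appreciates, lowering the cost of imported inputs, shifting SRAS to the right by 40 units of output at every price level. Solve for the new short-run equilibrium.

P = 19, Y = 3687

This is a positive supply shock: SRAS shifts right.
New SRAS: Y = 3630 + 3P.
Set AD = SRAS: 3782 − 5P = 3630 + 3P, so 152 = 8P and P = 19.
Y = 3782 − 5·19 = 3687.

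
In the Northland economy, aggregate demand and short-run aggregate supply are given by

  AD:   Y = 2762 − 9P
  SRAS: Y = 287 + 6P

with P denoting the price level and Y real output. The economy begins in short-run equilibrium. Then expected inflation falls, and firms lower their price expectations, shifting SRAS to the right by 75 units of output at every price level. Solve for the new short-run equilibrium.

This is a positive supply shock: SRAS shifts right.
New SRAS: Y = 362 + 6P.
Set AD = SRAS: 2762 − 9P = 362 + 6P, so 2400 = 15P and P = 160.
Y = 2762 − 9·160 = 1322.

P = 160, Y = 1322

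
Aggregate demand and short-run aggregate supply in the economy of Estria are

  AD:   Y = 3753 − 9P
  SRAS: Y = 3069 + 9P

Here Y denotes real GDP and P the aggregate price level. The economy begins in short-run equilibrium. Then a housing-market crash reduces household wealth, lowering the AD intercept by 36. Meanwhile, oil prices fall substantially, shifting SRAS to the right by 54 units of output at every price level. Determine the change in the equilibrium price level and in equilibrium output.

After both shocks: AD is Y = 3717 − 9P and SRAS is Y = 3123 + 9P.
Setting them equal: 594 = 18P, so P = 33.
Y = 3717 − 9·33 = 3420.
Initially P = 38, Y = 3411, so ΔP = -5 and ΔY = +9.

ΔP = -5, ΔY = +9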